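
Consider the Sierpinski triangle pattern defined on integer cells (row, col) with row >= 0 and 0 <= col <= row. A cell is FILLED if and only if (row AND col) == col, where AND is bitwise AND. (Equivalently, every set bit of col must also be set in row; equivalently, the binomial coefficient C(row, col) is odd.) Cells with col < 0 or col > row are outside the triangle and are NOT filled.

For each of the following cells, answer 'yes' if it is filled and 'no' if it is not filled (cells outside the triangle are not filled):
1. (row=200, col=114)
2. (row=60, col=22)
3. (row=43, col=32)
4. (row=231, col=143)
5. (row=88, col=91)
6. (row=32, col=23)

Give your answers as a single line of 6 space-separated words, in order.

Answer: no no yes no no no

Derivation:
(200,114): row=0b11001000, col=0b1110010, row AND col = 0b1000000 = 64; 64 != 114 -> empty
(60,22): row=0b111100, col=0b10110, row AND col = 0b10100 = 20; 20 != 22 -> empty
(43,32): row=0b101011, col=0b100000, row AND col = 0b100000 = 32; 32 == 32 -> filled
(231,143): row=0b11100111, col=0b10001111, row AND col = 0b10000111 = 135; 135 != 143 -> empty
(88,91): col outside [0, 88] -> not filled
(32,23): row=0b100000, col=0b10111, row AND col = 0b0 = 0; 0 != 23 -> empty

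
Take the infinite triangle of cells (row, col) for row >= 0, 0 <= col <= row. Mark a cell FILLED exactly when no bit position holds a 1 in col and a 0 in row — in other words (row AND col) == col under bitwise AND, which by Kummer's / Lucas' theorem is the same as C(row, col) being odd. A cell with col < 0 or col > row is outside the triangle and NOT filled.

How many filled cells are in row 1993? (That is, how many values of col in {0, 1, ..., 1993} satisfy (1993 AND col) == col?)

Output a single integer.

1993 in binary = 11111001001
popcount(1993) = number of 1-bits in 11111001001 = 7
A col c satisfies (1993 AND c) == c iff every set bit of c is also set in 1993; each of the 7 set bits of 1993 can independently be on or off in c.
count = 2^7 = 128

Answer: 128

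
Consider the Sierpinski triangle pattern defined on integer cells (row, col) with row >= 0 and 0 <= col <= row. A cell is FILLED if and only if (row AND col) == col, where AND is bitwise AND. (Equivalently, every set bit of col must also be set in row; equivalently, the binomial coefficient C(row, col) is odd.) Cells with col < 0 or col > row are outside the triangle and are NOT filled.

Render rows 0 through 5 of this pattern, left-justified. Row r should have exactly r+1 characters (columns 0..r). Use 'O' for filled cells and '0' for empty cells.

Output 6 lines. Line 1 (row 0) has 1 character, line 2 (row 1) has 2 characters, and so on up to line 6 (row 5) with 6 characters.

r0=0: O
r1=1: OO
r2=10: O0O
r3=11: OOOO
r4=100: O000O
r5=101: OO00OO

Answer: O
OO
O0O
OOOO
O000O
OO00OO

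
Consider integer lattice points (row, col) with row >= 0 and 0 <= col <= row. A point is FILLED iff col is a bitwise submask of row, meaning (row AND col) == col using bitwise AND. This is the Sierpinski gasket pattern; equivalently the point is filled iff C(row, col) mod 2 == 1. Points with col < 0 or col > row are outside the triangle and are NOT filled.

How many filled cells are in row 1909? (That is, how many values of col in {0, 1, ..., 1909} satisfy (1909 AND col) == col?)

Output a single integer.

Answer: 256

Derivation:
1909 in binary = 11101110101
popcount(1909) = number of 1-bits in 11101110101 = 8
A col c satisfies (1909 AND c) == c iff every set bit of c is also set in 1909; each of the 8 set bits of 1909 can independently be on or off in c.
count = 2^8 = 256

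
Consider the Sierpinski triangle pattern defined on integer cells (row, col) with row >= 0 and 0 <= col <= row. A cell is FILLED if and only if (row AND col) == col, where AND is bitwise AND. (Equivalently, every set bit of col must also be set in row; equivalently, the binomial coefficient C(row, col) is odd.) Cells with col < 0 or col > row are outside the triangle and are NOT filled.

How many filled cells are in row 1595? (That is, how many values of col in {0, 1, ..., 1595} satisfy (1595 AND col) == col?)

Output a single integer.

1595 in binary = 11000111011
popcount(1595) = number of 1-bits in 11000111011 = 7
A col c satisfies (1595 AND c) == c iff every set bit of c is also set in 1595; each of the 7 set bits of 1595 can independently be on or off in c.
count = 2^7 = 128

Answer: 128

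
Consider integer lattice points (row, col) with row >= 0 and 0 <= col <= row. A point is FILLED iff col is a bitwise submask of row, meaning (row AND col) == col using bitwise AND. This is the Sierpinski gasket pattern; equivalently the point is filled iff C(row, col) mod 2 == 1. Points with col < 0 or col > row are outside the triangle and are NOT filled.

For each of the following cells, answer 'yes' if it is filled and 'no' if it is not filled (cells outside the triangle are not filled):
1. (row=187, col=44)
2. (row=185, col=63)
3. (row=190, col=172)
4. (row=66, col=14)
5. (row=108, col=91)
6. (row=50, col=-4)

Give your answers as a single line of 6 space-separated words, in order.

Answer: no no yes no no no

Derivation:
(187,44): row=0b10111011, col=0b101100, row AND col = 0b101000 = 40; 40 != 44 -> empty
(185,63): row=0b10111001, col=0b111111, row AND col = 0b111001 = 57; 57 != 63 -> empty
(190,172): row=0b10111110, col=0b10101100, row AND col = 0b10101100 = 172; 172 == 172 -> filled
(66,14): row=0b1000010, col=0b1110, row AND col = 0b10 = 2; 2 != 14 -> empty
(108,91): row=0b1101100, col=0b1011011, row AND col = 0b1001000 = 72; 72 != 91 -> empty
(50,-4): col outside [0, 50] -> not filled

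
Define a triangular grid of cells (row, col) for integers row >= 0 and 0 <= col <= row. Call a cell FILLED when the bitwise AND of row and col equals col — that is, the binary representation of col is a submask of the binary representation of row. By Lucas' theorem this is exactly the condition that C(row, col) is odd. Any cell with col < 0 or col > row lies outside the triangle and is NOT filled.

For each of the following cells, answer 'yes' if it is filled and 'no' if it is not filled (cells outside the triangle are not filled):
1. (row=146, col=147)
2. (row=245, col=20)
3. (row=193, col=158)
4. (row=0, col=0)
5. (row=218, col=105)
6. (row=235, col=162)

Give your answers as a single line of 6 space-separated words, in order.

Answer: no yes no yes no yes

Derivation:
(146,147): col outside [0, 146] -> not filled
(245,20): row=0b11110101, col=0b10100, row AND col = 0b10100 = 20; 20 == 20 -> filled
(193,158): row=0b11000001, col=0b10011110, row AND col = 0b10000000 = 128; 128 != 158 -> empty
(0,0): row=0b0, col=0b0, row AND col = 0b0 = 0; 0 == 0 -> filled
(218,105): row=0b11011010, col=0b1101001, row AND col = 0b1001000 = 72; 72 != 105 -> empty
(235,162): row=0b11101011, col=0b10100010, row AND col = 0b10100010 = 162; 162 == 162 -> filled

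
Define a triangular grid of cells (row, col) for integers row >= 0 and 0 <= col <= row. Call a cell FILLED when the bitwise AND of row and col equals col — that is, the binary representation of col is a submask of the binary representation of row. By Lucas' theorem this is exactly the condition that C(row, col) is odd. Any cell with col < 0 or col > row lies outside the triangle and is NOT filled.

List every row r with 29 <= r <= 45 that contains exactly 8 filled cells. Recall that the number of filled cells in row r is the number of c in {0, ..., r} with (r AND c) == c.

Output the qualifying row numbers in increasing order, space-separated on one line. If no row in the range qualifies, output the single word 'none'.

Row r has 2^popcount(r) filled cells, so we need popcount(r) = log2(8) = 3.
Scan r = 29..45 and keep those with exactly 3 one-bits:
r=29=11101 popcount=4 -> skip
r=30=11110 popcount=4 -> skip
r=31=11111 popcount=5 -> skip
r=32=100000 popcount=1 -> skip
r=33=100001 popcount=2 -> skip
r=34=100010 popcount=2 -> skip
r=35=100011 popcount=3 -> KEEP
r=36=100100 popcount=2 -> skip
r=37=100101 popcount=3 -> KEEP
r=38=100110 popcount=3 -> KEEP
r=39=100111 popcount=4 -> skip
r=40=101000 popcount=2 -> skip
r=41=101001 popcount=3 -> KEEP
r=42=101010 popcount=3 -> KEEP
r=43=101011 popcount=4 -> skip
r=44=101100 popcount=3 -> KEEP
r=45=101101 popcount=4 -> skip
Kept rows: 35 37 38 41 42 44

Answer: 35 37 38 41 42 44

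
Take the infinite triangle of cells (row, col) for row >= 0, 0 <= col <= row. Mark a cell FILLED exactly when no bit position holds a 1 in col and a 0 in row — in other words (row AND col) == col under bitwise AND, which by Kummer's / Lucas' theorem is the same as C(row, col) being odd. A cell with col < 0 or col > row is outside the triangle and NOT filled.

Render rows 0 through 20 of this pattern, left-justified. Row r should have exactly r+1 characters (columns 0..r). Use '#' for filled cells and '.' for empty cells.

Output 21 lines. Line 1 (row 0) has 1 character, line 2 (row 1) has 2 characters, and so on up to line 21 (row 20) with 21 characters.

r0=0: #
r1=1: ##
r2=10: #.#
r3=11: ####
r4=100: #...#
r5=101: ##..##
r6=110: #.#.#.#
r7=111: ########
r8=1000: #.......#
r9=1001: ##......##
r10=1010: #.#.....#.#
r11=1011: ####....####
r12=1100: #...#...#...#
r13=1101: ##..##..##..##
r14=1110: #.#.#.#.#.#.#.#
r15=1111: ################
r16=10000: #...............#
r17=10001: ##..............##
r18=10010: #.#.............#.#
r19=10011: ####............####
r20=10100: #...#...........#...#

Answer: #
##
#.#
####
#...#
##..##
#.#.#.#
########
#.......#
##......##
#.#.....#.#
####....####
#...#...#...#
##..##..##..##
#.#.#.#.#.#.#.#
################
#...............#
##..............##
#.#.............#.#
####............####
#...#...........#...#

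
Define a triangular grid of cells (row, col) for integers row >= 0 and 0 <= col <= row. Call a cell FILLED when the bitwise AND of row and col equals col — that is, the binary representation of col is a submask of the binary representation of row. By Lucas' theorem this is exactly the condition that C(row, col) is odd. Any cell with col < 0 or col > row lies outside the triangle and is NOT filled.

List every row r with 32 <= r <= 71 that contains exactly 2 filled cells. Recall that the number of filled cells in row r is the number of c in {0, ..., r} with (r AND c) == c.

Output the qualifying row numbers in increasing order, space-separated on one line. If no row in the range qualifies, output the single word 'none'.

Row r has 2^popcount(r) filled cells, so we need popcount(r) = log2(2) = 1.
Scan r = 32..71 and keep those with exactly 1 one-bits:
r=32=100000 popcount=1 -> KEEP
r=33=100001 popcount=2 -> skip
r=34=100010 popcount=2 -> skip
r=35=100011 popcount=3 -> skip
r=36=100100 popcount=2 -> skip
r=37=100101 popcount=3 -> skip
r=38=100110 popcount=3 -> skip
r=39=100111 popcount=4 -> skip
r=40=101000 popcount=2 -> skip
r=41=101001 popcount=3 -> skip
r=42=101010 popcount=3 -> skip
r=43=101011 popcount=4 -> skip
r=44=101100 popcount=3 -> skip
r=45=101101 popcount=4 -> skip
r=46=101110 popcount=4 -> skip
r=47=101111 popcount=5 -> skip
r=48=110000 popcount=2 -> skip
r=49=110001 popcount=3 -> skip
r=50=110010 popcount=3 -> skip
r=51=110011 popcount=4 -> skip
r=52=110100 popcount=3 -> skip
r=53=110101 popcount=4 -> skip
r=54=110110 popcount=4 -> skip
r=55=110111 popcount=5 -> skip
r=56=111000 popcount=3 -> skip
r=57=111001 popcount=4 -> skip
r=58=111010 popcount=4 -> skip
r=59=111011 popcount=5 -> skip
r=60=111100 popcount=4 -> skip
r=61=111101 popcount=5 -> skip
r=62=111110 popcount=5 -> skip
r=63=111111 popcount=6 -> skip
r=64=1000000 popcount=1 -> KEEP
r=65=1000001 popcount=2 -> skip
r=66=1000010 popcount=2 -> skip
r=67=1000011 popcount=3 -> skip
r=68=1000100 popcount=2 -> skip
r=69=1000101 popcount=3 -> skip
r=70=1000110 popcount=3 -> skip
r=71=1000111 popcount=4 -> skip
Kept rows: 32 64

Answer: 32 64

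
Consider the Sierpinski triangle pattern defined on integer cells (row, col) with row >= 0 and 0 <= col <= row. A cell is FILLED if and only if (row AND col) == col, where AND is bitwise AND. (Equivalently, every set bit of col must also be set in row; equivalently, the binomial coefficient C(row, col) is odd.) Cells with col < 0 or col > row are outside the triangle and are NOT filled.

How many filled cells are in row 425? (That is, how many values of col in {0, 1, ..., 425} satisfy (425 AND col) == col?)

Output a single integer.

425 in binary = 110101001
popcount(425) = number of 1-bits in 110101001 = 5
A col c satisfies (425 AND c) == c iff every set bit of c is also set in 425; each of the 5 set bits of 425 can independently be on or off in c.
count = 2^5 = 32

Answer: 32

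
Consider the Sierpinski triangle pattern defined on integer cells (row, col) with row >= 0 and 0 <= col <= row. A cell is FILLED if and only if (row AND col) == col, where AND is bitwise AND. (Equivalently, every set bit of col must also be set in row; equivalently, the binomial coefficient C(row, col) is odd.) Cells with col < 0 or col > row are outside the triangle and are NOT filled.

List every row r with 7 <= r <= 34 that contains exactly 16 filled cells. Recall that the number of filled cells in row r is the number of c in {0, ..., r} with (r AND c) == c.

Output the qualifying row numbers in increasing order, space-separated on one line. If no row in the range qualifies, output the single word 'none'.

Row r has 2^popcount(r) filled cells, so we need popcount(r) = log2(16) = 4.
Scan r = 7..34 and keep those with exactly 4 one-bits:
r=7=111 popcount=3 -> skip
r=8=1000 popcount=1 -> skip
r=9=1001 popcount=2 -> skip
r=10=1010 popcount=2 -> skip
r=11=1011 popcount=3 -> skip
r=12=1100 popcount=2 -> skip
r=13=1101 popcount=3 -> skip
r=14=1110 popcount=3 -> skip
r=15=1111 popcount=4 -> KEEP
r=16=10000 popcount=1 -> skip
r=17=10001 popcount=2 -> skip
r=18=10010 popcount=2 -> skip
r=19=10011 popcount=3 -> skip
r=20=10100 popcount=2 -> skip
r=21=10101 popcount=3 -> skip
r=22=10110 popcount=3 -> skip
r=23=10111 popcount=4 -> KEEP
r=24=11000 popcount=2 -> skip
r=25=11001 popcount=3 -> skip
r=26=11010 popcount=3 -> skip
r=27=11011 popcount=4 -> KEEP
r=28=11100 popcount=3 -> skip
r=29=11101 popcount=4 -> KEEP
r=30=11110 popcount=4 -> KEEP
r=31=11111 popcount=5 -> skip
r=32=100000 popcount=1 -> skip
r=33=100001 popcount=2 -> skip
r=34=100010 popcount=2 -> skip
Kept rows: 15 23 27 29 30

Answer: 15 23 27 29 30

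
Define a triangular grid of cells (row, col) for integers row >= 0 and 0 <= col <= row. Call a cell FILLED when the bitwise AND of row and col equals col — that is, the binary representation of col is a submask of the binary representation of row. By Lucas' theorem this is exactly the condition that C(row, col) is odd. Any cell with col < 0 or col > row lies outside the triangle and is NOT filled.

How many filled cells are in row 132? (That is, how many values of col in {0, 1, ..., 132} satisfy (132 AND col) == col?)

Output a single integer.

Answer: 4

Derivation:
132 in binary = 10000100
popcount(132) = number of 1-bits in 10000100 = 2
A col c satisfies (132 AND c) == c iff every set bit of c is also set in 132; each of the 2 set bits of 132 can independently be on or off in c.
count = 2^2 = 4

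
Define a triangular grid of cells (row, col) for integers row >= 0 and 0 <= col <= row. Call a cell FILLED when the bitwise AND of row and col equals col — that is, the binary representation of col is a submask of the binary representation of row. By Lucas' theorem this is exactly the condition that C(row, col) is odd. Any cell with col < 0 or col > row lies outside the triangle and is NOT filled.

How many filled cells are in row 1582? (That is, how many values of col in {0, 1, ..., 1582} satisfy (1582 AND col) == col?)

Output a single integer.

Answer: 64

Derivation:
1582 in binary = 11000101110
popcount(1582) = number of 1-bits in 11000101110 = 6
A col c satisfies (1582 AND c) == c iff every set bit of c is also set in 1582; each of the 6 set bits of 1582 can independently be on or off in c.
count = 2^6 = 64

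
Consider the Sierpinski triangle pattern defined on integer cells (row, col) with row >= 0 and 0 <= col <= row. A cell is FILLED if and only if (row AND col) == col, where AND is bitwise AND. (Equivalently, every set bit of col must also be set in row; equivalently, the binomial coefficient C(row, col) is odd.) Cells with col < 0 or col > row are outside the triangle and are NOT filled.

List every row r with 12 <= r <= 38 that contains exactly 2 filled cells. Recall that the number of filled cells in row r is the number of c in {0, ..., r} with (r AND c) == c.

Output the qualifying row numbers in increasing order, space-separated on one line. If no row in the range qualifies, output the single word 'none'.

Answer: 16 32

Derivation:
Row r has 2^popcount(r) filled cells, so we need popcount(r) = log2(2) = 1.
Scan r = 12..38 and keep those with exactly 1 one-bits:
r=12=1100 popcount=2 -> skip
r=13=1101 popcount=3 -> skip
r=14=1110 popcount=3 -> skip
r=15=1111 popcount=4 -> skip
r=16=10000 popcount=1 -> KEEP
r=17=10001 popcount=2 -> skip
r=18=10010 popcount=2 -> skip
r=19=10011 popcount=3 -> skip
r=20=10100 popcount=2 -> skip
r=21=10101 popcount=3 -> skip
r=22=10110 popcount=3 -> skip
r=23=10111 popcount=4 -> skip
r=24=11000 popcount=2 -> skip
r=25=11001 popcount=3 -> skip
r=26=11010 popcount=3 -> skip
r=27=11011 popcount=4 -> skip
r=28=11100 popcount=3 -> skip
r=29=11101 popcount=4 -> skip
r=30=11110 popcount=4 -> skip
r=31=11111 popcount=5 -> skip
r=32=100000 popcount=1 -> KEEP
r=33=100001 popcount=2 -> skip
r=34=100010 popcount=2 -> skip
r=35=100011 popcount=3 -> skip
r=36=100100 popcount=2 -> skip
r=37=100101 popcount=3 -> skip
r=38=100110 popcount=3 -> skip
Kept rows: 16 32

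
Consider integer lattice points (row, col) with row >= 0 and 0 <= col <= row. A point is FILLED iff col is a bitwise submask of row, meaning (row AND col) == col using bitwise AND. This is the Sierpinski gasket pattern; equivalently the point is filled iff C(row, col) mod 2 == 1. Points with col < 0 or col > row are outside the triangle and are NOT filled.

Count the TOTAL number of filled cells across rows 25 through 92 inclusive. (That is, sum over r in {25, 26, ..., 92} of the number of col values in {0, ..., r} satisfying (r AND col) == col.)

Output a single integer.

r25=11001 pc3: +8 =8
r26=11010 pc3: +8 =16
r27=11011 pc4: +16 =32
r28=11100 pc3: +8 =40
r29=11101 pc4: +16 =56
r30=11110 pc4: +16 =72
r31=11111 pc5: +32 =104
r32=100000 pc1: +2 =106
r33=100001 pc2: +4 =110
r34=100010 pc2: +4 =114
r35=100011 pc3: +8 =122
r36=100100 pc2: +4 =126
r37=100101 pc3: +8 =134
r38=100110 pc3: +8 =142
r39=100111 pc4: +16 =158
r40=101000 pc2: +4 =162
r41=101001 pc3: +8 =170
r42=101010 pc3: +8 =178
r43=101011 pc4: +16 =194
r44=101100 pc3: +8 =202
r45=101101 pc4: +16 =218
r46=101110 pc4: +16 =234
r47=101111 pc5: +32 =266
r48=110000 pc2: +4 =270
r49=110001 pc3: +8 =278
r50=110010 pc3: +8 =286
r51=110011 pc4: +16 =302
r52=110100 pc3: +8 =310
r53=110101 pc4: +16 =326
r54=110110 pc4: +16 =342
r55=110111 pc5: +32 =374
r56=111000 pc3: +8 =382
r57=111001 pc4: +16 =398
r58=111010 pc4: +16 =414
r59=111011 pc5: +32 =446
r60=111100 pc4: +16 =462
r61=111101 pc5: +32 =494
r62=111110 pc5: +32 =526
r63=111111 pc6: +64 =590
r64=1000000 pc1: +2 =592
r65=1000001 pc2: +4 =596
r66=1000010 pc2: +4 =600
r67=1000011 pc3: +8 =608
r68=1000100 pc2: +4 =612
r69=1000101 pc3: +8 =620
r70=1000110 pc3: +8 =628
r71=1000111 pc4: +16 =644
r72=1001000 pc2: +4 =648
r73=1001001 pc3: +8 =656
r74=1001010 pc3: +8 =664
r75=1001011 pc4: +16 =680
r76=1001100 pc3: +8 =688
r77=1001101 pc4: +16 =704
r78=1001110 pc4: +16 =720
r79=1001111 pc5: +32 =752
r80=1010000 pc2: +4 =756
r81=1010001 pc3: +8 =764
r82=1010010 pc3: +8 =772
r83=1010011 pc4: +16 =788
r84=1010100 pc3: +8 =796
r85=1010101 pc4: +16 =812
r86=1010110 pc4: +16 =828
r87=1010111 pc5: +32 =860
r88=1011000 pc3: +8 =868
r89=1011001 pc4: +16 =884
r90=1011010 pc4: +16 =900
r91=1011011 pc5: +32 =932
r92=1011100 pc4: +16 =948

Answer: 948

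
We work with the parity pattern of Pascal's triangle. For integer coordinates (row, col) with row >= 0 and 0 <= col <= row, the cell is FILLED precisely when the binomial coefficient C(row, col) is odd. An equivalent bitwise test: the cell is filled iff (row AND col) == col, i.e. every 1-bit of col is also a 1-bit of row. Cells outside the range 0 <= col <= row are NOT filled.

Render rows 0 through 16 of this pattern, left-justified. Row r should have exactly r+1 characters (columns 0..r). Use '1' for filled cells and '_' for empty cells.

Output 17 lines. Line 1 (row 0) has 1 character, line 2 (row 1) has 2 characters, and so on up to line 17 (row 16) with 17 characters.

Answer: 1
11
1_1
1111
1___1
11__11
1_1_1_1
11111111
1_______1
11______11
1_1_____1_1
1111____1111
1___1___1___1
11__11__11__11
1_1_1_1_1_1_1_1
1111111111111111
1_______________1

Derivation:
r0=0: 1
r1=1: 11
r2=10: 1_1
r3=11: 1111
r4=100: 1___1
r5=101: 11__11
r6=110: 1_1_1_1
r7=111: 11111111
r8=1000: 1_______1
r9=1001: 11______11
r10=1010: 1_1_____1_1
r11=1011: 1111____1111
r12=1100: 1___1___1___1
r13=1101: 11__11__11__11
r14=1110: 1_1_1_1_1_1_1_1
r15=1111: 1111111111111111
r16=10000: 1_______________1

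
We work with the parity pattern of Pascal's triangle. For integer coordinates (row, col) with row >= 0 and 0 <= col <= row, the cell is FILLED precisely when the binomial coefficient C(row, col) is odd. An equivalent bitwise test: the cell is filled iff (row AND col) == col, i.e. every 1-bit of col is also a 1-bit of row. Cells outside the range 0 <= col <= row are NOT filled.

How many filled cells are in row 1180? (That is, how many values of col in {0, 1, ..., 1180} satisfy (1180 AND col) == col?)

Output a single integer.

Answer: 32

Derivation:
1180 in binary = 10010011100
popcount(1180) = number of 1-bits in 10010011100 = 5
A col c satisfies (1180 AND c) == c iff every set bit of c is also set in 1180; each of the 5 set bits of 1180 can independently be on or off in c.
count = 2^5 = 32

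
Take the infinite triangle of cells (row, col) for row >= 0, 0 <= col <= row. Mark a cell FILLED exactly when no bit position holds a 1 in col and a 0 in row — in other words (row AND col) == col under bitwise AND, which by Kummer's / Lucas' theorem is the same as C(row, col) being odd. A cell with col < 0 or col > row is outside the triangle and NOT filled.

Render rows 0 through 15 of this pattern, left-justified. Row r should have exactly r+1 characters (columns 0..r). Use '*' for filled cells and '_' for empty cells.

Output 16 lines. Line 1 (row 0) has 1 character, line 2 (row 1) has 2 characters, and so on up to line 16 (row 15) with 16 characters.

Answer: *
**
*_*
****
*___*
**__**
*_*_*_*
********
*_______*
**______**
*_*_____*_*
****____****
*___*___*___*
**__**__**__**
*_*_*_*_*_*_*_*
****************

Derivation:
r0=0: *
r1=1: **
r2=10: *_*
r3=11: ****
r4=100: *___*
r5=101: **__**
r6=110: *_*_*_*
r7=111: ********
r8=1000: *_______*
r9=1001: **______**
r10=1010: *_*_____*_*
r11=1011: ****____****
r12=1100: *___*___*___*
r13=1101: **__**__**__**
r14=1110: *_*_*_*_*_*_*_*
r15=1111: ****************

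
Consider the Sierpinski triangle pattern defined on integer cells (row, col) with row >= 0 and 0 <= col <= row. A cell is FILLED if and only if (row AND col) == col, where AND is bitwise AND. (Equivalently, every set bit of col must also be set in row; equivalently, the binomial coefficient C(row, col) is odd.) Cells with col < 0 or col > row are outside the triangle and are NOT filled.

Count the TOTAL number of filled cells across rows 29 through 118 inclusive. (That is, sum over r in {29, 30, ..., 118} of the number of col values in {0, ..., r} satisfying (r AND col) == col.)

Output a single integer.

r29=11101 pc4: +16 =16
r30=11110 pc4: +16 =32
r31=11111 pc5: +32 =64
r32=100000 pc1: +2 =66
r33=100001 pc2: +4 =70
r34=100010 pc2: +4 =74
r35=100011 pc3: +8 =82
r36=100100 pc2: +4 =86
r37=100101 pc3: +8 =94
r38=100110 pc3: +8 =102
r39=100111 pc4: +16 =118
r40=101000 pc2: +4 =122
r41=101001 pc3: +8 =130
r42=101010 pc3: +8 =138
r43=101011 pc4: +16 =154
r44=101100 pc3: +8 =162
r45=101101 pc4: +16 =178
r46=101110 pc4: +16 =194
r47=101111 pc5: +32 =226
r48=110000 pc2: +4 =230
r49=110001 pc3: +8 =238
r50=110010 pc3: +8 =246
r51=110011 pc4: +16 =262
r52=110100 pc3: +8 =270
r53=110101 pc4: +16 =286
r54=110110 pc4: +16 =302
r55=110111 pc5: +32 =334
r56=111000 pc3: +8 =342
r57=111001 pc4: +16 =358
r58=111010 pc4: +16 =374
r59=111011 pc5: +32 =406
r60=111100 pc4: +16 =422
r61=111101 pc5: +32 =454
r62=111110 pc5: +32 =486
r63=111111 pc6: +64 =550
r64=1000000 pc1: +2 =552
r65=1000001 pc2: +4 =556
r66=1000010 pc2: +4 =560
r67=1000011 pc3: +8 =568
r68=1000100 pc2: +4 =572
r69=1000101 pc3: +8 =580
r70=1000110 pc3: +8 =588
r71=1000111 pc4: +16 =604
r72=1001000 pc2: +4 =608
r73=1001001 pc3: +8 =616
r74=1001010 pc3: +8 =624
r75=1001011 pc4: +16 =640
r76=1001100 pc3: +8 =648
r77=1001101 pc4: +16 =664
r78=1001110 pc4: +16 =680
r79=1001111 pc5: +32 =712
r80=1010000 pc2: +4 =716
r81=1010001 pc3: +8 =724
r82=1010010 pc3: +8 =732
r83=1010011 pc4: +16 =748
r84=1010100 pc3: +8 =756
r85=1010101 pc4: +16 =772
r86=1010110 pc4: +16 =788
r87=1010111 pc5: +32 =820
r88=1011000 pc3: +8 =828
r89=1011001 pc4: +16 =844
r90=1011010 pc4: +16 =860
r91=1011011 pc5: +32 =892
r92=1011100 pc4: +16 =908
r93=1011101 pc5: +32 =940
r94=1011110 pc5: +32 =972
r95=1011111 pc6: +64 =1036
r96=1100000 pc2: +4 =1040
r97=1100001 pc3: +8 =1048
r98=1100010 pc3: +8 =1056
r99=1100011 pc4: +16 =1072
r100=1100100 pc3: +8 =1080
r101=1100101 pc4: +16 =1096
r102=1100110 pc4: +16 =1112
r103=1100111 pc5: +32 =1144
r104=1101000 pc3: +8 =1152
r105=1101001 pc4: +16 =1168
r106=1101010 pc4: +16 =1184
r107=1101011 pc5: +32 =1216
r108=1101100 pc4: +16 =1232
r109=1101101 pc5: +32 =1264
r110=1101110 pc5: +32 =1296
r111=1101111 pc6: +64 =1360
r112=1110000 pc3: +8 =1368
r113=1110001 pc4: +16 =1384
r114=1110010 pc4: +16 =1400
r115=1110011 pc5: +32 =1432
r116=1110100 pc4: +16 =1448
r117=1110101 pc5: +32 =1480
r118=1110110 pc5: +32 =1512

Answer: 1512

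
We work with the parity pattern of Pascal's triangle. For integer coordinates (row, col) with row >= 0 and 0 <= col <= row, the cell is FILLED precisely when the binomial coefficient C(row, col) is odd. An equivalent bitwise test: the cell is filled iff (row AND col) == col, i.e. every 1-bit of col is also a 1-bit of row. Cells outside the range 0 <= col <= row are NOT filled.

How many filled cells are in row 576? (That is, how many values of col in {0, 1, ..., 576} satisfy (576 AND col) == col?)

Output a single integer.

Answer: 4

Derivation:
576 in binary = 1001000000
popcount(576) = number of 1-bits in 1001000000 = 2
A col c satisfies (576 AND c) == c iff every set bit of c is also set in 576; each of the 2 set bits of 576 can independently be on or off in c.
count = 2^2 = 4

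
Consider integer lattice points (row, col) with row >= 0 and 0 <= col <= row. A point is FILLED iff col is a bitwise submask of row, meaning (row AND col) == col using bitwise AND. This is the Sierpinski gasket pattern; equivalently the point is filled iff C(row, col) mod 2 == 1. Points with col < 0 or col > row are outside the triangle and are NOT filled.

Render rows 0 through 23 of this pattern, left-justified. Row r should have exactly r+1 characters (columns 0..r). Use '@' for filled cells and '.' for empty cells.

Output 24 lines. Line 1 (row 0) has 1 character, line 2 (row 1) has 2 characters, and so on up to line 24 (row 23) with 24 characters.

r0=0: @
r1=1: @@
r2=10: @.@
r3=11: @@@@
r4=100: @...@
r5=101: @@..@@
r6=110: @.@.@.@
r7=111: @@@@@@@@
r8=1000: @.......@
r9=1001: @@......@@
r10=1010: @.@.....@.@
r11=1011: @@@@....@@@@
r12=1100: @...@...@...@
r13=1101: @@..@@..@@..@@
r14=1110: @.@.@.@.@.@.@.@
r15=1111: @@@@@@@@@@@@@@@@
r16=10000: @...............@
r17=10001: @@..............@@
r18=10010: @.@.............@.@
r19=10011: @@@@............@@@@
r20=10100: @...@...........@...@
r21=10101: @@..@@..........@@..@@
r22=10110: @.@.@.@.........@.@.@.@
r23=10111: @@@@@@@@........@@@@@@@@

Answer: @
@@
@.@
@@@@
@...@
@@..@@
@.@.@.@
@@@@@@@@
@.......@
@@......@@
@.@.....@.@
@@@@....@@@@
@...@...@...@
@@..@@..@@..@@
@.@.@.@.@.@.@.@
@@@@@@@@@@@@@@@@
@...............@
@@..............@@
@.@.............@.@
@@@@............@@@@
@...@...........@...@
@@..@@..........@@..@@
@.@.@.@.........@.@.@.@
@@@@@@@@........@@@@@@@@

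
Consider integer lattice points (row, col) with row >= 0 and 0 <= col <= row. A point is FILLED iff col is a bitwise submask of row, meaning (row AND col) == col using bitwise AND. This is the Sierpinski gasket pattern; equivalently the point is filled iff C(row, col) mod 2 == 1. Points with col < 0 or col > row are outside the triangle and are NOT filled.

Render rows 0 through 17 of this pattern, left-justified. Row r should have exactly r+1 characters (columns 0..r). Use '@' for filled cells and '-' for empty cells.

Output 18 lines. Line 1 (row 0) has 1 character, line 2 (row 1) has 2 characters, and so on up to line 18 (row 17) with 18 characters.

Answer: @
@@
@-@
@@@@
@---@
@@--@@
@-@-@-@
@@@@@@@@
@-------@
@@------@@
@-@-----@-@
@@@@----@@@@
@---@---@---@
@@--@@--@@--@@
@-@-@-@-@-@-@-@
@@@@@@@@@@@@@@@@
@---------------@
@@--------------@@

Derivation:
r0=0: @
r1=1: @@
r2=10: @-@
r3=11: @@@@
r4=100: @---@
r5=101: @@--@@
r6=110: @-@-@-@
r7=111: @@@@@@@@
r8=1000: @-------@
r9=1001: @@------@@
r10=1010: @-@-----@-@
r11=1011: @@@@----@@@@
r12=1100: @---@---@---@
r13=1101: @@--@@--@@--@@
r14=1110: @-@-@-@-@-@-@-@
r15=1111: @@@@@@@@@@@@@@@@
r16=10000: @---------------@
r17=10001: @@--------------@@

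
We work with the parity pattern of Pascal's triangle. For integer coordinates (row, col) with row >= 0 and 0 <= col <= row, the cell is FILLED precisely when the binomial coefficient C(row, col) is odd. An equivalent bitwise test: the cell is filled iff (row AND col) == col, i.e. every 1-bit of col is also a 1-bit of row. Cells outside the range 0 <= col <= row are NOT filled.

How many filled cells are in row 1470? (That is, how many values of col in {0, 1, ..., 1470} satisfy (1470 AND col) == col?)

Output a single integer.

1470 in binary = 10110111110
popcount(1470) = number of 1-bits in 10110111110 = 8
A col c satisfies (1470 AND c) == c iff every set bit of c is also set in 1470; each of the 8 set bits of 1470 can independently be on or off in c.
count = 2^8 = 256

Answer: 256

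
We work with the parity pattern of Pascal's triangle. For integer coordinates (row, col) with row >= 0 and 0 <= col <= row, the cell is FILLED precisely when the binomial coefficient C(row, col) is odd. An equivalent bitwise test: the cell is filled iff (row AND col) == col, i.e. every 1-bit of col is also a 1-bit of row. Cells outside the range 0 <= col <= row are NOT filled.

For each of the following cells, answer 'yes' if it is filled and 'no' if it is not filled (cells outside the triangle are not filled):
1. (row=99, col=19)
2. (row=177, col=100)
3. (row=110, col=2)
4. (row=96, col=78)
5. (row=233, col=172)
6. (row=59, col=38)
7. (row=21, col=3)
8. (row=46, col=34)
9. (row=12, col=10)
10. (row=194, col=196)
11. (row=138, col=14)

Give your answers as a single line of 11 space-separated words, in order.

Answer: no no yes no no no no yes no no no

Derivation:
(99,19): row=0b1100011, col=0b10011, row AND col = 0b11 = 3; 3 != 19 -> empty
(177,100): row=0b10110001, col=0b1100100, row AND col = 0b100000 = 32; 32 != 100 -> empty
(110,2): row=0b1101110, col=0b10, row AND col = 0b10 = 2; 2 == 2 -> filled
(96,78): row=0b1100000, col=0b1001110, row AND col = 0b1000000 = 64; 64 != 78 -> empty
(233,172): row=0b11101001, col=0b10101100, row AND col = 0b10101000 = 168; 168 != 172 -> empty
(59,38): row=0b111011, col=0b100110, row AND col = 0b100010 = 34; 34 != 38 -> empty
(21,3): row=0b10101, col=0b11, row AND col = 0b1 = 1; 1 != 3 -> empty
(46,34): row=0b101110, col=0b100010, row AND col = 0b100010 = 34; 34 == 34 -> filled
(12,10): row=0b1100, col=0b1010, row AND col = 0b1000 = 8; 8 != 10 -> empty
(194,196): col outside [0, 194] -> not filled
(138,14): row=0b10001010, col=0b1110, row AND col = 0b1010 = 10; 10 != 14 -> empty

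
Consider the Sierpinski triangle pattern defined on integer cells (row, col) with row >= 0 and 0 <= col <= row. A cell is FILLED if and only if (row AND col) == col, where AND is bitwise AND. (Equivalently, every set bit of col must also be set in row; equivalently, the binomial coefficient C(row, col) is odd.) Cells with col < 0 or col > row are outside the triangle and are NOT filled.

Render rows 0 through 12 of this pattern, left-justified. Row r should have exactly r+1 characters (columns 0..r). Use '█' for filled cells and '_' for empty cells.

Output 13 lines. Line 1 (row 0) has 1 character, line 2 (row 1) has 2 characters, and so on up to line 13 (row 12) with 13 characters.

r0=0: █
r1=1: ██
r2=10: █_█
r3=11: ████
r4=100: █___█
r5=101: ██__██
r6=110: █_█_█_█
r7=111: ████████
r8=1000: █_______█
r9=1001: ██______██
r10=1010: █_█_____█_█
r11=1011: ████____████
r12=1100: █___█___█___█

Answer: █
██
█_█
████
█___█
██__██
█_█_█_█
████████
█_______█
██______██
█_█_____█_█
████____████
█___█___█___█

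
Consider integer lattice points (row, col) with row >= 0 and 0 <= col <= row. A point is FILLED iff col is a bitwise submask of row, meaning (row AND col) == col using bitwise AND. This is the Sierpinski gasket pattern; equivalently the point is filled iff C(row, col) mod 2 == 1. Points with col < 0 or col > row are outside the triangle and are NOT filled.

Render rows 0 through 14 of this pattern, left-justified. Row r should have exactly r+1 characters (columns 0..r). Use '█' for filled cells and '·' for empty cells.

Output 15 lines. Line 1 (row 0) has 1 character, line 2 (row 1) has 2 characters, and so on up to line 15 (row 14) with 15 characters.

r0=0: █
r1=1: ██
r2=10: █·█
r3=11: ████
r4=100: █···█
r5=101: ██··██
r6=110: █·█·█·█
r7=111: ████████
r8=1000: █·······█
r9=1001: ██······██
r10=1010: █·█·····█·█
r11=1011: ████····████
r12=1100: █···█···█···█
r13=1101: ██··██··██··██
r14=1110: █·█·█·█·█·█·█·█

Answer: █
██
█·█
████
█···█
██··██
█·█·█·█
████████
█·······█
██······██
█·█·····█·█
████····████
█···█···█···█
██··██··██··██
█·█·█·█·█·█·█·█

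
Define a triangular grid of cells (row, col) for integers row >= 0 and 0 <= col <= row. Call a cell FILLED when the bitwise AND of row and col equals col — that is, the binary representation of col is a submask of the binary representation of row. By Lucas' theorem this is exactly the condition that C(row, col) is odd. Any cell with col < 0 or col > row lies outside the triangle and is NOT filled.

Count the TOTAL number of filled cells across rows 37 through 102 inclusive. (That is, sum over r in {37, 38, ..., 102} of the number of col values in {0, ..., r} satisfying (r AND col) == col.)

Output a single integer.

r37=100101 pc3: +8 =8
r38=100110 pc3: +8 =16
r39=100111 pc4: +16 =32
r40=101000 pc2: +4 =36
r41=101001 pc3: +8 =44
r42=101010 pc3: +8 =52
r43=101011 pc4: +16 =68
r44=101100 pc3: +8 =76
r45=101101 pc4: +16 =92
r46=101110 pc4: +16 =108
r47=101111 pc5: +32 =140
r48=110000 pc2: +4 =144
r49=110001 pc3: +8 =152
r50=110010 pc3: +8 =160
r51=110011 pc4: +16 =176
r52=110100 pc3: +8 =184
r53=110101 pc4: +16 =200
r54=110110 pc4: +16 =216
r55=110111 pc5: +32 =248
r56=111000 pc3: +8 =256
r57=111001 pc4: +16 =272
r58=111010 pc4: +16 =288
r59=111011 pc5: +32 =320
r60=111100 pc4: +16 =336
r61=111101 pc5: +32 =368
r62=111110 pc5: +32 =400
r63=111111 pc6: +64 =464
r64=1000000 pc1: +2 =466
r65=1000001 pc2: +4 =470
r66=1000010 pc2: +4 =474
r67=1000011 pc3: +8 =482
r68=1000100 pc2: +4 =486
r69=1000101 pc3: +8 =494
r70=1000110 pc3: +8 =502
r71=1000111 pc4: +16 =518
r72=1001000 pc2: +4 =522
r73=1001001 pc3: +8 =530
r74=1001010 pc3: +8 =538
r75=1001011 pc4: +16 =554
r76=1001100 pc3: +8 =562
r77=1001101 pc4: +16 =578
r78=1001110 pc4: +16 =594
r79=1001111 pc5: +32 =626
r80=1010000 pc2: +4 =630
r81=1010001 pc3: +8 =638
r82=1010010 pc3: +8 =646
r83=1010011 pc4: +16 =662
r84=1010100 pc3: +8 =670
r85=1010101 pc4: +16 =686
r86=1010110 pc4: +16 =702
r87=1010111 pc5: +32 =734
r88=1011000 pc3: +8 =742
r89=1011001 pc4: +16 =758
r90=1011010 pc4: +16 =774
r91=1011011 pc5: +32 =806
r92=1011100 pc4: +16 =822
r93=1011101 pc5: +32 =854
r94=1011110 pc5: +32 =886
r95=1011111 pc6: +64 =950
r96=1100000 pc2: +4 =954
r97=1100001 pc3: +8 =962
r98=1100010 pc3: +8 =970
r99=1100011 pc4: +16 =986
r100=1100100 pc3: +8 =994
r101=1100101 pc4: +16 =1010
r102=1100110 pc4: +16 =1026

Answer: 1026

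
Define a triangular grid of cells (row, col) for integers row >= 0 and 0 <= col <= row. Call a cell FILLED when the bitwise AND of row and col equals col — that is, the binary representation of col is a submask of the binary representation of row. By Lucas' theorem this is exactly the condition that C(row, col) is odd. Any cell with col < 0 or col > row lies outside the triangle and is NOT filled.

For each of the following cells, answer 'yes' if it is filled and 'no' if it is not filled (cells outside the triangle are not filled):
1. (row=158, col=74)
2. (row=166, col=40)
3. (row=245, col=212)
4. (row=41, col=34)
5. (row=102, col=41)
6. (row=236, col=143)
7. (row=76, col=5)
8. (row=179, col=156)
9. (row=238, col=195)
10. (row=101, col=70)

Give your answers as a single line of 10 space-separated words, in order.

Answer: no no yes no no no no no no no

Derivation:
(158,74): row=0b10011110, col=0b1001010, row AND col = 0b1010 = 10; 10 != 74 -> empty
(166,40): row=0b10100110, col=0b101000, row AND col = 0b100000 = 32; 32 != 40 -> empty
(245,212): row=0b11110101, col=0b11010100, row AND col = 0b11010100 = 212; 212 == 212 -> filled
(41,34): row=0b101001, col=0b100010, row AND col = 0b100000 = 32; 32 != 34 -> empty
(102,41): row=0b1100110, col=0b101001, row AND col = 0b100000 = 32; 32 != 41 -> empty
(236,143): row=0b11101100, col=0b10001111, row AND col = 0b10001100 = 140; 140 != 143 -> empty
(76,5): row=0b1001100, col=0b101, row AND col = 0b100 = 4; 4 != 5 -> empty
(179,156): row=0b10110011, col=0b10011100, row AND col = 0b10010000 = 144; 144 != 156 -> empty
(238,195): row=0b11101110, col=0b11000011, row AND col = 0b11000010 = 194; 194 != 195 -> empty
(101,70): row=0b1100101, col=0b1000110, row AND col = 0b1000100 = 68; 68 != 70 -> empty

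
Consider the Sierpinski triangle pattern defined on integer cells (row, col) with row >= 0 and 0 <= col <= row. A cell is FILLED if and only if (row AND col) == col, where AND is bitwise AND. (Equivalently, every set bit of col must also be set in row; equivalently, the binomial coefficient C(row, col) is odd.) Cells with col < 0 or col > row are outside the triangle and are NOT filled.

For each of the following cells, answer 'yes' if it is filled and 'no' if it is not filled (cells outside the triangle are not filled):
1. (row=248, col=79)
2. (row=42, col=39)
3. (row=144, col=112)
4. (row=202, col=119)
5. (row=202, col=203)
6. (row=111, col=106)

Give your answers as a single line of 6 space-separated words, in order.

Answer: no no no no no yes

Derivation:
(248,79): row=0b11111000, col=0b1001111, row AND col = 0b1001000 = 72; 72 != 79 -> empty
(42,39): row=0b101010, col=0b100111, row AND col = 0b100010 = 34; 34 != 39 -> empty
(144,112): row=0b10010000, col=0b1110000, row AND col = 0b10000 = 16; 16 != 112 -> empty
(202,119): row=0b11001010, col=0b1110111, row AND col = 0b1000010 = 66; 66 != 119 -> empty
(202,203): col outside [0, 202] -> not filled
(111,106): row=0b1101111, col=0b1101010, row AND col = 0b1101010 = 106; 106 == 106 -> filled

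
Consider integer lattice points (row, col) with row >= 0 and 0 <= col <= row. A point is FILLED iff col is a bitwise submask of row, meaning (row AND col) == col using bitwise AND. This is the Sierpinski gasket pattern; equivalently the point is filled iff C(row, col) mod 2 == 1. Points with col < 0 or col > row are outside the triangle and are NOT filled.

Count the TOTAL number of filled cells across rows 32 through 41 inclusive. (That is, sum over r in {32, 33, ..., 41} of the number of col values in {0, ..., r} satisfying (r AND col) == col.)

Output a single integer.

Answer: 66

Derivation:
r32=100000 pc1: +2 =2
r33=100001 pc2: +4 =6
r34=100010 pc2: +4 =10
r35=100011 pc3: +8 =18
r36=100100 pc2: +4 =22
r37=100101 pc3: +8 =30
r38=100110 pc3: +8 =38
r39=100111 pc4: +16 =54
r40=101000 pc2: +4 =58
r41=101001 pc3: +8 =66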